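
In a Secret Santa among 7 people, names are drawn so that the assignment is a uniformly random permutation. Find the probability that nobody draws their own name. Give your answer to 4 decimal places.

0.3679

This is the derangement probability: permutations of 7 with no fixed point.
D(7) = 7! · (1 − 1/1! + 1/2! − ··· + (−1)^7/7!) = 1854.
P = 1854/5040 = 103/280 ≈ 0.3679.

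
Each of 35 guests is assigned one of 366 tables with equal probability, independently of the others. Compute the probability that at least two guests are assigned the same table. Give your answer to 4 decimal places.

It's easier to compute the probability that all 35 are distinct.
P(all distinct) = 366/366 · 365/366 · ··· · 332/366 ≈ 0.1865.
So the probability of at least one match is 1 − 0.1865 = 0.8135.

0.8135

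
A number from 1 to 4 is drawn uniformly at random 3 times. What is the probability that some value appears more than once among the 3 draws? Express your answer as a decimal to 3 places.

P(all 3 different) = 4/4 · 3/4 · ··· · 2/4 ≈ 0.375.
P(at least two equal) = 1 − 0.375 = 0.625.

0.625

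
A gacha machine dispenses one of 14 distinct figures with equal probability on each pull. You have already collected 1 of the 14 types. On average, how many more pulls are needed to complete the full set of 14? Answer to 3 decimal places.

Starting from 1 distinct type, each trial gives a new one with probability (14−i)/14 when i types are held, so the wait for the next new type is 14/(14−i).
E = 14/13 + 14/12 + 14/11 + 14/10 + 14/9 + 14/8 + 14/7 + 14/6 + 14/5 + 14/4 + 14/3 + 14/2 + 14/1 = 1145993/25740 ≈ 44.522.

44.522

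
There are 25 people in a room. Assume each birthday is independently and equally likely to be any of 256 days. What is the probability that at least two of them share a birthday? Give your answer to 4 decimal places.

0.7021

It's easier to compute the probability that all 25 are distinct.
P(all distinct) = 256/256 · 255/256 · ··· · 232/256 ≈ 0.2979.
So the probability of at least one match is 1 − 0.2979 = 0.7021.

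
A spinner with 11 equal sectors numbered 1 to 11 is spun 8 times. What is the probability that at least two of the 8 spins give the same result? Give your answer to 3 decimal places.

0.969

P(all 8 different) = 11/11 · 10/11 · ··· · 4/11 ≈ 0.031.
P(at least two equal) = 1 − 0.031 = 0.969.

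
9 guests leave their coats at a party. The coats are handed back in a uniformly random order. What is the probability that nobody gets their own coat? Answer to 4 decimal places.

0.3679

This is the derangement probability: permutations of 9 with no fixed point.
D(9) = 9! · (1 − 1/1! + 1/2! − ··· + (−1)^9/9!) = 133496.
P = 133496/362880 = 16687/45360 ≈ 0.3679.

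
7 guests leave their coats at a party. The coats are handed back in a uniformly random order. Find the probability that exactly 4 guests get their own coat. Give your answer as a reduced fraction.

1/72

Choose which 4 of the 7 are fixed: C(7,4) = 35 ways.
The remaining 3 must have no fixed point: D(3) = 2.
P = 35·2/5040 = 1/72.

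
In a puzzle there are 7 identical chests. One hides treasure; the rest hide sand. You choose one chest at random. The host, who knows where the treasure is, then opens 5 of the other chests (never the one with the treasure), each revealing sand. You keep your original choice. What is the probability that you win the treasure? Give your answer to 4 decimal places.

The host can always open 5 empty chests regardless of your choice, so the reveals give no information about your original chest.
P(win by staying) = 1/7 ≈ 0.1429.

0.1429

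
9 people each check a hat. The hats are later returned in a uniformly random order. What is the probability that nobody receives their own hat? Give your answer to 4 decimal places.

0.3679

This is the derangement probability: permutations of 9 with no fixed point.
D(9) = 9! · (1 − 1/1! + 1/2! − ··· + (−1)^9/9!) = 133496.
P = 133496/362880 = 16687/45360 ≈ 0.3679.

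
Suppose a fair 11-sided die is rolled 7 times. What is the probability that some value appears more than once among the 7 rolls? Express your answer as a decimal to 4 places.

0.9147

P(all 7 different) = 11/11 · 10/11 · ··· · 5/11 ≈ 0.0853.
P(at least two equal) = 1 − 0.0853 = 0.9147.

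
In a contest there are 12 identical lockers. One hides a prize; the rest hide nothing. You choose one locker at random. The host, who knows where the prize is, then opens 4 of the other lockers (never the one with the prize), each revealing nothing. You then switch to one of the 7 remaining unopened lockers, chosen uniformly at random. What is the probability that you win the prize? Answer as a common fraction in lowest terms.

Your original locker holds the prize with probability 1/12, so the other 11 collectively hold it with probability 11/12.
The host can always find 4 empty lockers to open, so the reveals don't change that 11/12; it is now spread over the 7 remaining unopened lockers.
P(win by switching) = (11/12) · (1/7) = 11/84.

11/84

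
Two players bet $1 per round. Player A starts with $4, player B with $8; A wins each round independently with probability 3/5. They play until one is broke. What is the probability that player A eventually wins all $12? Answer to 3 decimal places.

Let r = q/p = (2/5)/(3/5) = 2/3. The recurrence P(i) = p·P(i+1) + q·P(i−1) with P(0)=0, P(12)=1 gives P(i) = (1 − r^i)/(1 − r^12).
P(4) = (1 − (2/3)^4) / (1 − (2/3)^12) = 6561/8113 ≈ 0.809.

0.809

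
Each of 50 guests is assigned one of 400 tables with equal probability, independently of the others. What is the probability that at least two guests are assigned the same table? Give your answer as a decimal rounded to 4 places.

0.9591

It's easier to compute the probability that all 50 are distinct.
P(all distinct) = 400/400 · 399/400 · ··· · 351/400 ≈ 0.0409.
So the probability of at least one match is 1 − 0.0409 = 0.9591.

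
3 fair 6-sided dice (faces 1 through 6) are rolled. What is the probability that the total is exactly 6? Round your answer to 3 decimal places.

There are 6^3 = 216 equally likely outcomes.
The number of ordered 3-tuples from {1,…,6} summing to 6 is 10.
P(sum = 6) = 10/216 = 5/108 ≈ 0.046.

0.046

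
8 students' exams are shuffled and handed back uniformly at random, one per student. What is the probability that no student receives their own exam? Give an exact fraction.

2119/5760

This is the derangement probability: permutations of 8 with no fixed point.
D(8) = 8! · (1 − 1/1! + 1/2! − ··· + (−1)^8/8!) = 14833.
P = 14833/40320 = 2119/5760.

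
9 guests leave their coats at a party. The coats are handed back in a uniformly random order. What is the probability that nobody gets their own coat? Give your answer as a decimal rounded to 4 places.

This is the derangement probability: permutations of 9 with no fixed point.
D(9) = 9! · (1 − 1/1! + 1/2! − ··· + (−1)^9/9!) = 133496.
P = 133496/362880 = 16687/45360 ≈ 0.3679.

0.3679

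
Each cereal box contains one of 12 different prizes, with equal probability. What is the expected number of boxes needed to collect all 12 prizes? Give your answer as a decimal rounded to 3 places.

37.239

After i distinct types are collected, each trial gives a new one with probability (12−i)/12, so the expected wait for the next new type is 12/(12−i).
E = 12/12 + 12/11 + 12/10 + 12/9 + 12/8 + 12/7 + 12/6 + 12/5 + 12/4 + 12/3 + 12/2 + 12/1 = 86021/2310 ≈ 37.239.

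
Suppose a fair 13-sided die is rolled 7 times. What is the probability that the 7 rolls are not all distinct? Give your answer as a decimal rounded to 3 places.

P(all 7 different) = 13/13 · 12/13 · ··· · 7/13 ≈ 0.138.
P(at least two equal) = 1 − 0.138 = 0.862.

0.862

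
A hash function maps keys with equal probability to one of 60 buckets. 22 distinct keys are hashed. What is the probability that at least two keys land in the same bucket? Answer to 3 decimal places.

It's easier to compute the probability that all 22 are distinct.
P(all distinct) = 60/60 · 59/60 · ··· · 39/60 ≈ 0.012.
So the probability of at least one match is 1 − 0.012 = 0.988.

0.988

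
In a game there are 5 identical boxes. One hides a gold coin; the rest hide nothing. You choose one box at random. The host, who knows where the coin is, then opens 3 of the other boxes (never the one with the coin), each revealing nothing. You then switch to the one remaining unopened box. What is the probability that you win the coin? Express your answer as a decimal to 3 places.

Your original box holds the coin with probability 1/5, so the other 4 collectively hold it with probability 4/5.
The host can always find 3 empty boxes to open, so the reveals don't change that 4/5; it is now spread over the 1 remaining unopened box.
P(win by switching) = (4/5) · (1/1) = 4/5 ≈ 0.800.

0.800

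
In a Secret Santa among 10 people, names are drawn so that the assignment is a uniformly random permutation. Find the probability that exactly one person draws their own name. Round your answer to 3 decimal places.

Choose which one is fixed: C(10,1) = 10 ways.
The remaining 9 must have no fixed point: D(9) = 133496.
P = 10·133496/3628800 = 16687/45360 ≈ 0.368.

0.368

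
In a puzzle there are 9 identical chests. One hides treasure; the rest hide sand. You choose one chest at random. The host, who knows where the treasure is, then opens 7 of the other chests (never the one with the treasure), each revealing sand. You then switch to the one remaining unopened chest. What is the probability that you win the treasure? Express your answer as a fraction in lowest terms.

Your original chest holds the treasure with probability 1/9, so the other 8 collectively hold it with probability 8/9.
The host can always find 7 empty chests to open, so the reveals don't change that 8/9; it is now spread over the 1 remaining unopened chest.
P(win by switching) = (8/9) · (1/1) = 8/9.

8/9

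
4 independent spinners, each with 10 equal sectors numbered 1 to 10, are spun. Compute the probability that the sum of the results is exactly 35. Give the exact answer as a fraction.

7/1250

There are 10^4 = 10000 equally likely outcomes.
The number of ordered 4-tuples from {1,…,10} summing to 35 is 56.
P(sum = 35) = 56/10000 = 7/1250.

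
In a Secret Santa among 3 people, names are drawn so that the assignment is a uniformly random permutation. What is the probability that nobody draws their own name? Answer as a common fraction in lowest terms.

1/3

This is the derangement probability: permutations of 3 with no fixed point.
D(3) = 3! · (1 − 1/1! + 1/2! − ··· + (−1)^3/3!) = 2.
P = 2/6 = 1/3.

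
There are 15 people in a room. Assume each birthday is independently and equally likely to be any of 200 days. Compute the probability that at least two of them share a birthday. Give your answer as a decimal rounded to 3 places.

0.416

It's easier to compute the probability that all 15 are distinct.
P(all distinct) = 200/200 · 199/200 · ··· · 186/200 ≈ 0.584.
So the probability of at least one match is 1 − 0.584 = 0.416.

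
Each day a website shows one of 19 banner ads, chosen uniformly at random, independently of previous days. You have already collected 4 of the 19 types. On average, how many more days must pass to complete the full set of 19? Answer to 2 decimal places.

63.05

Starting from 4 distinct types, each trial gives a new one with probability (19−i)/19 when i types are held, so the wait for the next new type is 19/(19−i).
E = 19/15 + 19/14 + 19/13 + 19/12 + 19/11 + 19/10 + 19/9 + 19/8 + 19/7 + 19/6 + 19/5 + 19/4 + 19/3 + 19/2 + 19/1 = 22719383/360360 ≈ 63.05.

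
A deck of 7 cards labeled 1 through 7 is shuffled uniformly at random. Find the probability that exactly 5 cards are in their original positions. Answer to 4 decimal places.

Choose which 5 of the 7 are fixed: C(7,5) = 21 ways.
The remaining 2 must have no fixed point: D(2) = 1.
P = 21·1/5040 = 1/240 ≈ 0.0042.

0.0042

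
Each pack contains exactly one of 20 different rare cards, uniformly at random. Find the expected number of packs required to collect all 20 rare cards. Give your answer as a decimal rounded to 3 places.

After i distinct types are collected, each trial gives a new one with probability (20−i)/20, so the expected wait for the next new type is 20/(20−i).
E = 20/20 + 20/19 + 20/18 + 20/17 + 20/16 + 20/15 + 20/14 + 20/13 + 20/12 + 20/11 + 20/10 + 20/9 + 20/8 + 20/7 + 20/6 + 20/5 + 20/4 + 20/3 + 20/2 + 20/1 = 279175675/3879876 ≈ 71.955.

71.955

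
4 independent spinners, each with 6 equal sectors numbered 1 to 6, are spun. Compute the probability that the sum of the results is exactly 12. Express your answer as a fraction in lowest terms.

125/1296

There are 6^4 = 1296 equally likely outcomes.
The number of ordered 4-tuples from {1,…,6} summing to 12 is 125.
P(sum = 12) = 125/1296.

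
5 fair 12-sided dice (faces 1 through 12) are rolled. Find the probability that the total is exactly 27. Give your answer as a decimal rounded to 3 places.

0.040

There are 12^5 = 248832 equally likely outcomes.
The number of ordered 5-tuples from {1,…,12} summing to 27 is 9945.
P(sum = 27) = 9945/248832 = 1105/27648 ≈ 0.040.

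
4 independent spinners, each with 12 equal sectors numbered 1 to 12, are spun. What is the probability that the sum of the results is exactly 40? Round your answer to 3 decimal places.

0.008

There are 12^4 = 20736 equally likely outcomes.
The number of ordered 4-tuples from {1,…,12} summing to 40 is 165.
P(sum = 40) = 165/20736 = 55/6912 ≈ 0.008.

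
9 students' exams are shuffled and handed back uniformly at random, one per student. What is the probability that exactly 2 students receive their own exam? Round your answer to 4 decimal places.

Choose which 2 of the 9 are fixed: C(9,2) = 36 ways.
The remaining 7 must have no fixed point: D(7) = 1854.
P = 36·1854/362880 = 103/560 ≈ 0.1839.

0.1839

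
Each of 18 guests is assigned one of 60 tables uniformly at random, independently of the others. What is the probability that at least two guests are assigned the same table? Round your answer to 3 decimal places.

0.942

It's easier to compute the probability that all 18 are distinct.
P(all distinct) = 60/60 · 59/60 · ··· · 43/60 ≈ 0.058.
So the probability of at least one match is 1 − 0.058 = 0.942.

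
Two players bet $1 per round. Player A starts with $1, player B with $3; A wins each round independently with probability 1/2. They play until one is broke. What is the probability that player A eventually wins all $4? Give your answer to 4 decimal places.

0.2500

With a fair step, P(i) = ½P(i−1) + ½P(i+1) with P(0)=0, P(4)=1 has the linear solution P(i) = i/4.
P(1) = 1/4 ≈ 0.2500.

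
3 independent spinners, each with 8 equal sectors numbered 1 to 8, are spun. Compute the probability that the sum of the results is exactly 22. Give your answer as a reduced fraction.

3/256

There are 8^3 = 512 equally likely outcomes.
The number of ordered 3-tuples from {1,…,8} summing to 22 is 6.
P(sum = 22) = 6/512 = 3/256.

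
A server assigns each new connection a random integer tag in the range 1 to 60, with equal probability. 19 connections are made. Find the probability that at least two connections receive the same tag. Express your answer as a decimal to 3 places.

It's easier to compute the probability that all 19 are distinct.
P(all distinct) = 60/60 · 59/60 · ··· · 42/60 ≈ 0.041.
So the probability of at least one match is 1 − 0.041 = 0.959.

0.959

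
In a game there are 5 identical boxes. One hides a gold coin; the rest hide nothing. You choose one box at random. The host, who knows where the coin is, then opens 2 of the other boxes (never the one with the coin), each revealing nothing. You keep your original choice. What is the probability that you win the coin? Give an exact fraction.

1/5

The host can always open 2 empty boxes regardless of your choice, so the reveals give no information about your original box.
P(win by staying) = 1/5.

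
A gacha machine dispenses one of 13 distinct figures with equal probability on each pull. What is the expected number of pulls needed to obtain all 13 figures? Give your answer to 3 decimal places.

After i distinct types are collected, each trial gives a new one with probability (13−i)/13, so the expected wait for the next new type is 13/(13−i).
E = 13/13 + 13/12 + 13/11 + 13/10 + 13/9 + 13/8 + 13/7 + 13/6 + 13/5 + 13/4 + 13/3 + 13/2 + 13/1 = 1145993/27720 ≈ 41.342.

41.342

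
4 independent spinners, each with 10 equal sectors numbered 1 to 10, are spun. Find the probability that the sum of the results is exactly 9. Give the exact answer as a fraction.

7/1250

There are 10^4 = 10000 equally likely outcomes.
The number of ordered 4-tuples from {1,…,10} summing to 9 is 56.
P(sum = 9) = 56/10000 = 7/1250.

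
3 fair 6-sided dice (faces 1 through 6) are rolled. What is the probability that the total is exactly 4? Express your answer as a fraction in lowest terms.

1/72

There are 6^3 = 216 equally likely outcomes.
The number of ordered 3-tuples from {1,…,6} summing to 4 is 3.
P(sum = 4) = 3/216 = 1/72.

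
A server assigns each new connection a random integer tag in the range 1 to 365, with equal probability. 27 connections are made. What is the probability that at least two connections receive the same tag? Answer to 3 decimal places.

It's easier to compute the probability that all 27 are distinct.
P(all distinct) = 365/365 · 364/365 · ··· · 339/365 ≈ 0.373.
So the probability of at least one match is 1 − 0.373 = 0.627.

0.627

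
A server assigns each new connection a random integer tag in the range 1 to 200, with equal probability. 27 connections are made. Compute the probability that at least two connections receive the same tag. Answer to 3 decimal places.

It's easier to compute the probability that all 27 are distinct.
P(all distinct) = 200/200 · 199/200 · ··· · 174/200 ≈ 0.159.
So the probability of at least one match is 1 − 0.159 = 0.841.

0.841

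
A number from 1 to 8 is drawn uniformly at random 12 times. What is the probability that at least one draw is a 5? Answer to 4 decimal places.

P(no draw is a 5) = (7/8)^12 ≈ 0.2014.
P(at least one) = 1 − 0.2014 = 0.7986.

0.7986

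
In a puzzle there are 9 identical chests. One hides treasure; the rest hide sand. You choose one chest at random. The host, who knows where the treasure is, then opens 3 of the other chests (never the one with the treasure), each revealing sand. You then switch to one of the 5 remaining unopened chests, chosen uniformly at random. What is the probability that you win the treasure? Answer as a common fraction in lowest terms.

8/45

Your original chest holds the treasure with probability 1/9, so the other 8 collectively hold it with probability 8/9.
The host can always find 3 empty chests to open, so the reveals don't change that 8/9; it is now spread over the 5 remaining unopened chests.
P(win by switching) = (8/9) · (1/5) = 8/45.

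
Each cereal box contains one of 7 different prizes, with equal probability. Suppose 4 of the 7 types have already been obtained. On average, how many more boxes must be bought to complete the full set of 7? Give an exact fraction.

77/6

Starting from 4 distinct types, each trial gives a new one with probability (7−i)/7 when i types are held, so the wait for the next new type is 7/(7−i).
E = 7/3 + 7/2 + 7/1 = 77/6.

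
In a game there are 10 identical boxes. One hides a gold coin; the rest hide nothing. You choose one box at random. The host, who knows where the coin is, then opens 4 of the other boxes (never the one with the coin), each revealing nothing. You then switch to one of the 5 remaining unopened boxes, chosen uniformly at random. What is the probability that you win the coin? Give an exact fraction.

Your original box holds the coin with probability 1/10, so the other 9 collectively hold it with probability 9/10.
The host can always find 4 empty boxes to open, so the reveals don't change that 9/10; it is now spread over the 5 remaining unopened boxes.
P(win by switching) = (9/10) · (1/5) = 9/50.

9/50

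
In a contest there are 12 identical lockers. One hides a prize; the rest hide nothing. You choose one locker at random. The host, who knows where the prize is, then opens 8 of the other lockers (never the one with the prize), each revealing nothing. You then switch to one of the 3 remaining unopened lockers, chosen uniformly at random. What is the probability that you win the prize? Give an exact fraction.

11/36

Your original locker holds the prize with probability 1/12, so the other 11 collectively hold it with probability 11/12.
The host can always find 8 empty lockers to open, so the reveals don't change that 11/12; it is now spread over the 3 remaining unopened lockers.
P(win by switching) = (11/12) · (1/3) = 11/36.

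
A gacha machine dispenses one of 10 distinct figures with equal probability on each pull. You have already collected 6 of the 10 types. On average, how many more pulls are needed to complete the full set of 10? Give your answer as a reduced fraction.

Starting from 6 distinct types, each trial gives a new one with probability (10−i)/10 when i types are held, so the wait for the next new type is 10/(10−i).
E = 10/4 + 10/3 + 10/2 + 10/1 = 125/6.

125/6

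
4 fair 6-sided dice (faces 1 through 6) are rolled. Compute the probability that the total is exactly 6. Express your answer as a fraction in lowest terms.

There are 6^4 = 1296 equally likely outcomes.
The number of ordered 4-tuples from {1,…,6} summing to 6 is 10.
P(sum = 6) = 10/1296 = 5/648.

5/648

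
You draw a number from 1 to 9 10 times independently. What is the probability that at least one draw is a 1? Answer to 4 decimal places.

P(no draw is a 1) = (8/9)^10 ≈ 0.3079.
P(at least one) = 1 − 0.3079 = 0.6921.

0.6921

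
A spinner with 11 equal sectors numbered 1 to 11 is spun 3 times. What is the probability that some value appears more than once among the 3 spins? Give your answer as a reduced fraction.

31/121

P(all 3 different) = 11/11 · 10/11 · ··· · 9/11 = 90/121.
P(at least two equal) = 1 − 90/121 = 31/121.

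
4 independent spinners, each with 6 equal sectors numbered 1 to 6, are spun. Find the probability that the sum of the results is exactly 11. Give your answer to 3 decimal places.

There are 6^4 = 1296 equally likely outcomes.
The number of ordered 4-tuples from {1,…,6} summing to 11 is 104.
P(sum = 11) = 104/1296 = 13/162 ≈ 0.080.

0.080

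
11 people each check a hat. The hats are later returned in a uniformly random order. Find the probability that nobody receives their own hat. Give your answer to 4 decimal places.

This is the derangement probability: permutations of 11 with no fixed point.
D(11) = 11! · (1 − 1/1! + 1/2! − ··· + (−1)^11/11!) = 14684570.
P = 14684570/39916800 = 1468457/3991680 ≈ 0.3679.

0.3679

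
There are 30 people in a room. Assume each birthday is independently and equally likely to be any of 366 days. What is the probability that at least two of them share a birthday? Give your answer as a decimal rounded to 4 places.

0.7053

It's easier to compute the probability that all 30 are distinct.
P(all distinct) = 366/366 · 365/366 · ··· · 337/366 ≈ 0.2947.
So the probability of at least one match is 1 − 0.2947 = 0.7053.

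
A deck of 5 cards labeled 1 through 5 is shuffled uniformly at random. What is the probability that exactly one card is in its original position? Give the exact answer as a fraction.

3/8

Choose which one is fixed: C(5,1) = 5 ways.
The remaining 4 must have no fixed point: D(4) = 9.
P = 5·9/120 = 3/8.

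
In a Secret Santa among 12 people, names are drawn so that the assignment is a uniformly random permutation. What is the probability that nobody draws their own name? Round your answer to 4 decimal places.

0.3679

This is the derangement probability: permutations of 12 with no fixed point.
D(12) = 12! · (1 − 1/1! + 1/2! − ··· + (−1)^12/12!) = 176214841.
P = 176214841/479001600 = 16019531/43545600 ≈ 0.3679.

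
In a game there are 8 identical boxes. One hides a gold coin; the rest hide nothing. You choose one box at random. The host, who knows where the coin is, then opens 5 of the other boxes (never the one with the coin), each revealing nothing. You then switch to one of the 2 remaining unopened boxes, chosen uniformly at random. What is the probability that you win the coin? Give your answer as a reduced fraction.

Your original box holds the coin with probability 1/8, so the other 7 collectively hold it with probability 7/8.
The host can always find 5 empty boxes to open, so the reveals don't change that 7/8; it is now spread over the 2 remaining unopened boxes.
P(win by switching) = (7/8) · (1/2) = 7/16.

7/16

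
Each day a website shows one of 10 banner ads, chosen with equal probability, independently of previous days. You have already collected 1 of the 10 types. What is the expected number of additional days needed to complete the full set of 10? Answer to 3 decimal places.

Starting from 1 distinct type, each trial gives a new one with probability (10−i)/10 when i types are held, so the wait for the next new type is 10/(10−i).
E = 10/9 + 10/8 + 10/7 + 10/6 + 10/5 + 10/4 + 10/3 + 10/2 + 10/1 = 7129/252 ≈ 28.290.

28.290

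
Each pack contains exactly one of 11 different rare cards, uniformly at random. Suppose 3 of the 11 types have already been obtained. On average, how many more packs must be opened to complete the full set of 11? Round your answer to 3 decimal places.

Starting from 3 distinct types, each trial gives a new one with probability (11−i)/11 when i types are held, so the wait for the next new type is 11/(11−i).
E = 11/8 + 11/7 + 11/6 + 11/5 + 11/4 + 11/3 + 11/2 + 11/1 = 8371/280 ≈ 29.896.

29.896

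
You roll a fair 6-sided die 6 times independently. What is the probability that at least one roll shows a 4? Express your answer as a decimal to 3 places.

P(no roll shows a 4) = (5/6)^6 ≈ 0.335.
P(at least one) = 1 − 0.335 = 0.665.

0.665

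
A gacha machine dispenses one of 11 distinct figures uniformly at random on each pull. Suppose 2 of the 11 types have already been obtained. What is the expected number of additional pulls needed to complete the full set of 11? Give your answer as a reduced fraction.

Starting from 2 distinct types, each trial gives a new one with probability (11−i)/11 when i types are held, so the wait for the next new type is 11/(11−i).
E = 11/9 + 11/8 + 11/7 + 11/6 + 11/5 + 11/4 + 11/3 + 11/2 + 11/1 = 78419/2520.

78419/2520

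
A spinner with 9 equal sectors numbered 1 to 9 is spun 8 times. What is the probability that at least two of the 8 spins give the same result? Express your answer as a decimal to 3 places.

P(all 8 different) = 9/9 · 8/9 · ··· · 2/9 ≈ 0.008.
P(at least two equal) = 1 − 0.008 = 0.992.

0.992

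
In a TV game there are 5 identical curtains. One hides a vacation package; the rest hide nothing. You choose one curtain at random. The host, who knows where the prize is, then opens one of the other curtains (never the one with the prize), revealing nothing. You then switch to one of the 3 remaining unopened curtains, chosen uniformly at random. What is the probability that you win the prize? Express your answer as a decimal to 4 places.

Your original curtain holds the prize with probability 1/5, so the other 4 collectively hold it with probability 4/5.
The host can always find an empty curtain to open, so this doesn't change that 4/5; it is now spread over the 3 remaining unopened curtains.
P(win by switching) = (4/5) · (1/3) = 4/15 ≈ 0.2667.

0.2667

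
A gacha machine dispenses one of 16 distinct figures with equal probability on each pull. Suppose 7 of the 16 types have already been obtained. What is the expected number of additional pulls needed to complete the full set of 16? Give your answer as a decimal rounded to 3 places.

Starting from 7 distinct types, each trial gives a new one with probability (16−i)/16 when i types are held, so the wait for the next new type is 16/(16−i).
E = 16/9 + 16/8 + 16/7 + 16/6 + 16/5 + 16/4 + 16/3 + 16/2 + 16/1 = 14258/315 ≈ 45.263.

45.263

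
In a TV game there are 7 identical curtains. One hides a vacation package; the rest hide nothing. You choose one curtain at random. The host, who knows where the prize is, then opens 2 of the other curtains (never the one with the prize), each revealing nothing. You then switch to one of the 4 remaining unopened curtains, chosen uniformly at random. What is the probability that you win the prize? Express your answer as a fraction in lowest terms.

3/14

Your original curtain holds the prize with probability 1/7, so the other 6 collectively hold it with probability 6/7.
The host can always find 2 empty curtains to open, so the reveals don't change that 6/7; it is now spread over the 4 remaining unopened curtains.
P(win by switching) = (6/7) · (1/4) = 3/14.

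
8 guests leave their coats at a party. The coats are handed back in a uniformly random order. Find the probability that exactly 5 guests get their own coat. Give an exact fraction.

1/360

Choose which 5 of the 8 are fixed: C(8,5) = 56 ways.
The remaining 3 must have no fixed point: D(3) = 2.
P = 56·2/40320 = 1/360.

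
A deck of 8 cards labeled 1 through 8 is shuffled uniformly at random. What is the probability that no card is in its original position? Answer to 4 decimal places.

This is the derangement probability: permutations of 8 with no fixed point.
D(8) = 8! · (1 − 1/1! + 1/2! − ··· + (−1)^8/8!) = 14833.
P = 14833/40320 = 2119/5760 ≈ 0.3679.

0.3679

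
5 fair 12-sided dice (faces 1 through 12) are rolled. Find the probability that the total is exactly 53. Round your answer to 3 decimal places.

0.001

There are 12^5 = 248832 equally likely outcomes.
The number of ordered 5-tuples from {1,…,12} summing to 53 is 330.
P(sum = 53) = 330/248832 = 55/41472 ≈ 0.001.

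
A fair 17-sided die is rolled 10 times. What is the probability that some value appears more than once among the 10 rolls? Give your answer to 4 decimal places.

P(all 10 different) = 17/17 · 16/17 · ··· · 8/17 ≈ 0.0350.
P(at least two equal) = 1 − 0.0350 = 0.9650.

0.9650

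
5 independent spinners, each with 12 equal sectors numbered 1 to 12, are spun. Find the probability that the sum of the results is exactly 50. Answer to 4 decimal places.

There are 12^5 = 248832 equally likely outcomes.
The number of ordered 5-tuples from {1,…,12} summing to 50 is 1001.
P(sum = 50) = 1001/248832 ≈ 0.0040.

0.0040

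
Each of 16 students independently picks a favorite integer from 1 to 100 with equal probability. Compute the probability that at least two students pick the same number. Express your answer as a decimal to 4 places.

It's easier to compute the probability that all 16 are distinct.
P(all distinct) = 100/100 · 99/100 · ··· · 85/100 ≈ 0.2816.
So the probability of at least one match is 1 − 0.2816 = 0.7184.

0.7184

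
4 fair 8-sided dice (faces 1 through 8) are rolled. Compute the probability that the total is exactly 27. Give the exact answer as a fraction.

There are 8^4 = 4096 equally likely outcomes.
The number of ordered 4-tuples from {1,…,8} summing to 27 is 56.
P(sum = 27) = 56/4096 = 7/512.

7/512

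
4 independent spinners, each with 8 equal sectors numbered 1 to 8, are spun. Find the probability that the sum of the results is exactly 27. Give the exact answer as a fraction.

7/512

There are 8^4 = 4096 equally likely outcomes.
The number of ordered 4-tuples from {1,…,8} summing to 27 is 56.
P(sum = 27) = 56/4096 = 7/512.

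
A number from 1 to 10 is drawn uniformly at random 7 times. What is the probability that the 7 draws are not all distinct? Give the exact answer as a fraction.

P(all 7 different) = 10/10 · 9/10 · ··· · 4/10 = 189/3125.
P(at least two equal) = 1 − 189/3125 = 2936/3125.

2936/3125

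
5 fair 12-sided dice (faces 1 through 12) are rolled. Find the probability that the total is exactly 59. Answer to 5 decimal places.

There are 12^5 = 248832 equally likely outcomes.
The number of ordered 5-tuples from {1,…,12} summing to 59 is 5.
P(sum = 59) = 5/248832 ≈ 0.00002.

0.00002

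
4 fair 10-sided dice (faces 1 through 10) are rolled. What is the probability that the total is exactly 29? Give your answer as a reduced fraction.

87/2500

There are 10^4 = 10000 equally likely outcomes.
The number of ordered 4-tuples from {1,…,10} summing to 29 is 348.
P(sum = 29) = 348/10000 = 87/2500.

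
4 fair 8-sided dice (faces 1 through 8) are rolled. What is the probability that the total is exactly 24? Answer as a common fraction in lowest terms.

161/4096

There are 8^4 = 4096 equally likely outcomes.
The number of ordered 4-tuples from {1,…,8} summing to 24 is 161.
P(sum = 24) = 161/4096.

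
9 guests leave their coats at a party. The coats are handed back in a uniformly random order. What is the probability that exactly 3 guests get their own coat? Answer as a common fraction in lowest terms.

Choose which 3 of the 9 are fixed: C(9,3) = 84 ways.
The remaining 6 must have no fixed point: D(6) = 265.
P = 84·265/362880 = 53/864.

53/864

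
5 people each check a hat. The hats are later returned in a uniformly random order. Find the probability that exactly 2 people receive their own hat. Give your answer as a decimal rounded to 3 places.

Choose which 2 of the 5 are fixed: C(5,2) = 10 ways.
The remaining 3 must have no fixed point: D(3) = 2.
P = 10·2/120 = 1/6 ≈ 0.167.

0.167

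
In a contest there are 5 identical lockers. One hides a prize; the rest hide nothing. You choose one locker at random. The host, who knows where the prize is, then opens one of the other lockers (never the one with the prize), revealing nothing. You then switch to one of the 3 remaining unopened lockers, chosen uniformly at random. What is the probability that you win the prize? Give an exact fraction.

4/15

Your original locker holds the prize with probability 1/5, so the other 4 collectively hold it with probability 4/5.
The host can always find an empty locker to open, so this doesn't change that 4/5; it is now spread over the 3 remaining unopened lockers.
P(win by switching) = (4/5) · (1/3) = 4/15.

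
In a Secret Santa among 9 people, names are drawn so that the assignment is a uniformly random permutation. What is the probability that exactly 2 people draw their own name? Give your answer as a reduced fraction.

103/560

Choose which 2 of the 9 are fixed: C(9,2) = 36 ways.
The remaining 7 must have no fixed point: D(7) = 1854.
P = 36·1854/362880 = 103/560.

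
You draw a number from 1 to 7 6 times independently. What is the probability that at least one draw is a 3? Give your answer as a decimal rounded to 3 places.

0.603

P(no draw is a 3) = (6/7)^6 ≈ 0.397.
P(at least one) = 1 − 0.397 = 0.603.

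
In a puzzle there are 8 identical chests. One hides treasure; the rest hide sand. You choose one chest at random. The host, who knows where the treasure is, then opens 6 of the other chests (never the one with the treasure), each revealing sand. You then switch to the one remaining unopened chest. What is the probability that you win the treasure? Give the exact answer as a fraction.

Your original chest holds the treasure with probability 1/8, so the other 7 collectively hold it with probability 7/8.
The host can always find 6 empty chests to open, so the reveals don't change that 7/8; it is now spread over the 1 remaining unopened chest.
P(win by switching) = (7/8) · (1/1) = 7/8.

7/8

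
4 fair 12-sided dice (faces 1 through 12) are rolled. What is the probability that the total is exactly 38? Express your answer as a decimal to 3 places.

0.014

There are 12^4 = 20736 equally likely outcomes.
The number of ordered 4-tuples from {1,…,12} summing to 38 is 286.
P(sum = 38) = 286/20736 = 143/10368 ≈ 0.014.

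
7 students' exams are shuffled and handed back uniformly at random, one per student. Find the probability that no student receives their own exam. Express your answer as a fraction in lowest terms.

103/280

This is the derangement probability: permutations of 7 with no fixed point.
D(7) = 7! · (1 − 1/1! + 1/2! − ··· + (−1)^7/7!) = 1854.
P = 1854/5040 = 103/280.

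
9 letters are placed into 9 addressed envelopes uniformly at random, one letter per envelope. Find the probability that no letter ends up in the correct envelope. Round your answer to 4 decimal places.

This is the derangement probability: permutations of 9 with no fixed point.
D(9) = 9! · (1 − 1/1! + 1/2! − ··· + (−1)^9/9!) = 133496.
P = 133496/362880 = 16687/45360 ≈ 0.3679.

0.3679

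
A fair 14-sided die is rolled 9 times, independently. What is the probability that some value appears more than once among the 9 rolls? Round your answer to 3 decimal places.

0.965

P(all 9 different) = 14/14 · 13/14 · ··· · 6/14 ≈ 0.035.
P(at least two equal) = 1 − 0.035 = 0.965.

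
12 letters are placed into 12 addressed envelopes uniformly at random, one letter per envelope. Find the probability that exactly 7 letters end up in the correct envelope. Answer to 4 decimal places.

Choose which 7 of the 12 are fixed: C(12,7) = 792 ways.
The remaining 5 must have no fixed point: D(5) = 44.
P = 792·44/479001600 = 11/151200 ≈ 0.0001.

0.0001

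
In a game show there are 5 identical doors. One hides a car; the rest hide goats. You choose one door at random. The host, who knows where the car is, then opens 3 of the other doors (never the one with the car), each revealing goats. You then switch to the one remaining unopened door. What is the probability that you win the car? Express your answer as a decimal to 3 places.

0.800

Your original door holds the car with probability 1/5, so the other 4 collectively hold it with probability 4/5.
The host can always find 3 empty doors to open, so the reveals don't change that 4/5; it is now spread over the 1 remaining unopened door.
P(win by switching) = (4/5) · (1/1) = 4/5 ≈ 0.800.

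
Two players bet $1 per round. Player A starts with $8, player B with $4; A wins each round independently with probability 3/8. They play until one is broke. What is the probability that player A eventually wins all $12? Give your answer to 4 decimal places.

0.1277

Let r = q/p = (5/8)/(3/8) = 5/3. The recurrence P(i) = p·P(i+1) + q·P(i−1) with P(0)=0, P(12)=1 gives P(i) = (1 − r^i)/(1 − r^12).
P(8) = (1 − (5/3)^8) / (1 − (5/3)^12) = 57186/447811 ≈ 0.1277.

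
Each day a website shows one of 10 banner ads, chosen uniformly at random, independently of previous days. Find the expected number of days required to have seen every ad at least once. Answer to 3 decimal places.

After i distinct types are collected, each trial gives a new one with probability (10−i)/10, so the expected wait for the next new type is 10/(10−i).
E = 10/10 + 10/9 + 10/8 + 10/7 + 10/6 + 10/5 + 10/4 + 10/3 + 10/2 + 10/1 = 7381/252 ≈ 29.290.

29.290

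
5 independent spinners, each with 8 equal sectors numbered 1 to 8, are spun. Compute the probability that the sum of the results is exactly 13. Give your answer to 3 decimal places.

0.015

There are 8^5 = 32768 equally likely outcomes.
The number of ordered 5-tuples from {1,…,8} summing to 13 is 490.
P(sum = 13) = 490/32768 = 245/16384 ≈ 0.015.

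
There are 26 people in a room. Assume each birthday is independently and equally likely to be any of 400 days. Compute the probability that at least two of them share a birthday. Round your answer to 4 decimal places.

It's easier to compute the probability that all 26 are distinct.
P(all distinct) = 400/400 · 399/400 · ··· · 375/400 ≈ 0.4359.
So the probability of at least one match is 1 − 0.4359 = 0.5641.

0.5641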